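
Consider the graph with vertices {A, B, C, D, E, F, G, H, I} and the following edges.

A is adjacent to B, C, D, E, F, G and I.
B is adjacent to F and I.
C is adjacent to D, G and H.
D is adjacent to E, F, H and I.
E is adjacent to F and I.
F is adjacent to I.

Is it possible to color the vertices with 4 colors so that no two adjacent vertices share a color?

No

A, D, E, F, I form a clique, so at least 5 colors are needed.
So 4 colors are not enough.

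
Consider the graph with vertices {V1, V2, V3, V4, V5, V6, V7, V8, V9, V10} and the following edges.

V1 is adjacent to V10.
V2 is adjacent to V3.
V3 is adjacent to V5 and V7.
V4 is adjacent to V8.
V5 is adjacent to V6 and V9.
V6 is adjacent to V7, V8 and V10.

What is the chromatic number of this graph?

2

V5 and V9 are adjacent, so at least 2 colors are needed.
2 colors suffice: V1=1, V2=2, V3=1, V4=1, V5=2, V6=1, V7=2, V8=2, V9=1, V10=2. Each edge has distinct colors on its endpoints.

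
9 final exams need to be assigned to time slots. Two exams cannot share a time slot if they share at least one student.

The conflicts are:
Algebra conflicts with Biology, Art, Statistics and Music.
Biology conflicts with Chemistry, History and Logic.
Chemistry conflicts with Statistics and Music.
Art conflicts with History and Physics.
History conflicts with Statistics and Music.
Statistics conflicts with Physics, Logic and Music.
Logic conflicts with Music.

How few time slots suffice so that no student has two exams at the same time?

Statistics, Logic, Music are mutually in conflict, so at least 3 time slots are needed.
Using 3 time slots: Algebra=3, Biology=1, Chemistry=3, Art=1, History=3, Statistics=1, Physics=2, Logic=3, Music=2. Each listed conflict is separated.

3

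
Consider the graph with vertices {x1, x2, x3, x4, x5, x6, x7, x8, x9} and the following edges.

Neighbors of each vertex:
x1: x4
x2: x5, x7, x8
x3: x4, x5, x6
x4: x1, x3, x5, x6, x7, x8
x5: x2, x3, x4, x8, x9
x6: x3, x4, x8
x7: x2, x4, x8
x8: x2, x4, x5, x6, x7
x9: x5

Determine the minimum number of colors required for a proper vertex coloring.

x4, x5, x8 are mutually adjacent, so at least 3 colors are needed.
3 colors suffice: x1=B, x2=R, x3=B, x4=R, x5=G, x6=G, x7=G, x8=B, x9=R. No two adjacent vertices share a color.

3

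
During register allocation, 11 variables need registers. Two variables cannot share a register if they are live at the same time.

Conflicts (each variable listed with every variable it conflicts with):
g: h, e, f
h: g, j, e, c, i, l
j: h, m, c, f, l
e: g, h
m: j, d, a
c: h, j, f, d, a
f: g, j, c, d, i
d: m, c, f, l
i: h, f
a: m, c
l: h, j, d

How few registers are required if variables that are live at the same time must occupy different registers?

g, h, e all conflict with each other, so at least 3 registers are needed.
3 registers suffice: register 1 → {h, m, f}; register 2 → {g, c, i, l}; register 3 → {j, e, d, a}. Each listed conflict is separated.

3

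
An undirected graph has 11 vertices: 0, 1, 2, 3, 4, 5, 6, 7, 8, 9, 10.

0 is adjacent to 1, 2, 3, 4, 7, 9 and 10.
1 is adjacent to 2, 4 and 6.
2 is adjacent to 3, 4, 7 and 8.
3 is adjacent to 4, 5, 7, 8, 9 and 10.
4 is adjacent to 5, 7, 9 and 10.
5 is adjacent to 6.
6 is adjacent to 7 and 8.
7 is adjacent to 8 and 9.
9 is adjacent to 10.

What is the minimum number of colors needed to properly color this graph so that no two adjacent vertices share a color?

0, 3, 4, 9, 10 are mutually adjacent (a clique of size 5), so at least 5 colors are needed.
One proper 5-coloring: 0=yellow, 1=red, 2=purple, 3=red, 4=blue, 5=green, 6=yellow, 7=green, 8=blue, 9=purple, 10=green. Each edge has distinct colors on its endpoints.

5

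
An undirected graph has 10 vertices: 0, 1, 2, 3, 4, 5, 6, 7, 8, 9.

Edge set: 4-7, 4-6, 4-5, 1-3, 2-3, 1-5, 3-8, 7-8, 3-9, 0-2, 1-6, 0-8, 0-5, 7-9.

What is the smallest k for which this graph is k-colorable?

3

The cycle 1-3-2-0-5-1 has odd length 5, so it cannot be 2-colored; at least 3 colors are needed.
3 colors suffice: 0=blue, 1=blue, 2=green, 3=red, 4=blue, 5=red, 6=red, 7=red, 8=green, 9=blue. No two adjacent vertices share a color.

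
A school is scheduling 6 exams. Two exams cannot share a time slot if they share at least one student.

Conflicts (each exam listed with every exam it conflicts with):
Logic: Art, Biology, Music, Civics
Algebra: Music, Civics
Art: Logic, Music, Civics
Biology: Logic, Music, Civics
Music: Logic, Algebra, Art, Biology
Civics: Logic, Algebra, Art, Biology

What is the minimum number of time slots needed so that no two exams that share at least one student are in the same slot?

3

Logic, Art, Music pairwise conflict, so at least 3 time slots are needed.
3 time slots suffice: time slot 1 → {Music, Civics}; time slot 2 → {Logic, Algebra}; time slot 3 → {Art, Biology}. No two conflicting exams share a time slot.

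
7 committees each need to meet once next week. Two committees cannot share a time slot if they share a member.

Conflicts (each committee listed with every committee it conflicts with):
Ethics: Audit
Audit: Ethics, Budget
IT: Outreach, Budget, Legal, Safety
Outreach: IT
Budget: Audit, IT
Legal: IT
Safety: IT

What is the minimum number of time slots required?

2

IT and Outreach conflict, so at least 2 time slots are needed.
A valid assignment using 2 time slots: Ethics=2, Audit=1, IT=1, Outreach=2, Budget=2, Legal=2, Safety=2. No two conflicting committees share a time slot.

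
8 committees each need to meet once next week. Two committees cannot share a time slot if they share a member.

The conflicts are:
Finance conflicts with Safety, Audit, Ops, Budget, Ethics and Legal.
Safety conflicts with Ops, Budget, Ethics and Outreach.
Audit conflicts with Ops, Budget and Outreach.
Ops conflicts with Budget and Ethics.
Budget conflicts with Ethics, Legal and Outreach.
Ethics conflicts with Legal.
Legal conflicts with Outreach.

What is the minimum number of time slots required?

Finance, Safety, Ops, Budget, Ethics pairwise conflict, so at least 5 time slots are needed.
5 time slots suffice: Finance=2, Safety=4, Audit=3, Ops=5, Budget=1, Ethics=3, Legal=4, Outreach=2. Each listed conflict is separated.

5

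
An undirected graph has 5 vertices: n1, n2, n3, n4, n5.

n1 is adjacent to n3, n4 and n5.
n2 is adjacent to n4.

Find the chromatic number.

n1 and n4 are adjacent, so at least 2 colors are needed.
2 colors suffice: n1=1, n2=1, n3=2, n4=2, n5=2. Every edge joins two different colors.

2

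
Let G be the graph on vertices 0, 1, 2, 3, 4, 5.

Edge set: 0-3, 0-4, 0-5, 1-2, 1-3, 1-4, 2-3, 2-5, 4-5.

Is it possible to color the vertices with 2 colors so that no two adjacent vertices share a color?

1, 2, 3 are pairwise adjacent, so at least 3 colors are needed.
So 2 colors are not enough.

No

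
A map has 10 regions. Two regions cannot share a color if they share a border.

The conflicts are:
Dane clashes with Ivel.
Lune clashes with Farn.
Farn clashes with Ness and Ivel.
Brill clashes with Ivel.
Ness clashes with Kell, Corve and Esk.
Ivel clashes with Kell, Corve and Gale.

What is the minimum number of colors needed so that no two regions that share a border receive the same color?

2

Ivel and Gale conflict, so at least 2 colors are needed.
2 colors suffice: color 1 → {Lune, Ness, Ivel}; color 2 → {Dane, Farn, Brill, Kell, Corve, Esk, Gale}. Every pair that conflicts lands in different colors.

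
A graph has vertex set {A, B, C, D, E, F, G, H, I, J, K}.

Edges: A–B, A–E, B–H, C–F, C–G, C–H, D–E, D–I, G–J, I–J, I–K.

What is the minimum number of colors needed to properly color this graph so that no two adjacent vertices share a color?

The cycle H-B-A-E-D-I-J-G-C-H has odd length 9, so it cannot be 2-colored; at least 3 colors are needed.
3 colors suffice: color 1 → {B, C, E, I}; color 2 → {A, D, F, G, H, K}; color 3 → {J}. Each edge has distinct colors on its endpoints.

3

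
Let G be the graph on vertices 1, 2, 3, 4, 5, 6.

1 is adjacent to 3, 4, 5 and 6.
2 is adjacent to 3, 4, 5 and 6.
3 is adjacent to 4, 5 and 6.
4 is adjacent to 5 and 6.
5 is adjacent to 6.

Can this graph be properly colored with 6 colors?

The chromatic number is 5. 2, 3, 4, 5, 6 are mutually adjacent (a clique of size 5), so at least 5 colors are needed.
One proper 5-coloring: 1=purple, 2=purple, 3=green, 4=yellow, 5=blue, 6=red.
Since 6 ≥ 5, a proper 6-coloring certainly exists.

Yes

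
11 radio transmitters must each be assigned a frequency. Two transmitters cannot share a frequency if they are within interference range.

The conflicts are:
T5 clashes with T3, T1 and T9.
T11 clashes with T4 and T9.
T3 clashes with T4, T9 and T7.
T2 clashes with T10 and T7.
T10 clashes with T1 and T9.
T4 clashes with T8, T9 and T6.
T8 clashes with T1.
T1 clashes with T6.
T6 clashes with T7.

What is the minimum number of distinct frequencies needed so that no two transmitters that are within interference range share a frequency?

3

T3, T4, T9 pairwise conflict, so at least 3 frequencies are needed.
Using 3 frequencies: T5=2, T11=3, T3=3, T2=3, T10=2, T4=2, T8=3, T1=1, T9=1, T6=3, T7=1. Each listed conflict is separated.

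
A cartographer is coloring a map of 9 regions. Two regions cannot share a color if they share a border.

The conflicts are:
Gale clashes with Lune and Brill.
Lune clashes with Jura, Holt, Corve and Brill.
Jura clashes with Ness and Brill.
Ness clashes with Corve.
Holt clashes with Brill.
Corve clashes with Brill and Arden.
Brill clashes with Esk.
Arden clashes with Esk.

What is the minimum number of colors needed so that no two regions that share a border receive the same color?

Lune, Holt, Brill all conflict with each other, so at least 3 colors are needed.
One proper 3-coloring: Gale=3, Lune=2, Jura=3, Ness=1, Holt=3, Corve=3, Brill=1, Arden=1, Esk=2. Each listed conflict is separated.

3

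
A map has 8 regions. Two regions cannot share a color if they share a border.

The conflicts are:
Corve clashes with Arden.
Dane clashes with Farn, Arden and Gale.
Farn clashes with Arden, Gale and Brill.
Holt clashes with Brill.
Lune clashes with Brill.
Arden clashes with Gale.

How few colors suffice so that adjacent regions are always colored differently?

4

Dane, Farn, Arden, Gale pairwise conflict, so at least 4 colors are needed.
4 colors suffice: color 1 → {Arden, Brill}; color 2 → {Corve, Farn, Holt, Lune}; color 3 → {Dane}; color 4 → {Gale}. Each listed conflict is separated.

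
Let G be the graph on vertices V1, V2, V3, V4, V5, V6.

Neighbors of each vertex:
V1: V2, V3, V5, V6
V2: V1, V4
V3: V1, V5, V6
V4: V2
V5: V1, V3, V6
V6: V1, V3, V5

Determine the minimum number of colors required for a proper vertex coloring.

4

V1, V3, V5, V6 form a clique, so at least 4 colors are needed.
4 colors suffice: color 1 → {V1, V4}; color 2 → {V2, V5}; color 3 → {V6}; color 4 → {V3}. Every edge joins two different colors.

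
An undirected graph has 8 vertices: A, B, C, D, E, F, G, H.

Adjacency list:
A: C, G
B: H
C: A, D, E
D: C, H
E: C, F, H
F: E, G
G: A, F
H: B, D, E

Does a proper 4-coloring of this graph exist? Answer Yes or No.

The chromatic number is 3. The cycle G-A-C-E-F-G has odd length 5, so it cannot be 2-colored; at least 3 colors are needed.
3 colors suffice: color 1 → {A, B, D, E}; color 2 → {C, F, H}; color 3 → {G}.
Since 4 ≥ 3, a proper 4-coloring certainly exists.

Yes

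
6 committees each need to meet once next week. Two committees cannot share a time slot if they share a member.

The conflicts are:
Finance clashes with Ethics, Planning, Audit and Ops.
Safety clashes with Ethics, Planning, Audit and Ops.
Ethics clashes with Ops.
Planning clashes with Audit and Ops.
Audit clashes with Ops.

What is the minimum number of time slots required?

Safety, Planning, Audit, Ops pairwise conflict, so at least 4 time slots are needed.
Using 4 time slots: Finance=3, Safety=3, Ethics=2, Planning=4, Audit=2, Ops=1. Each listed conflict is separated.

4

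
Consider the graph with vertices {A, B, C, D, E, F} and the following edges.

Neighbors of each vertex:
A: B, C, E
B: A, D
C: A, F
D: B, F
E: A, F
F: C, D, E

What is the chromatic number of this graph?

3

The cycle B-A-E-F-D-B has odd length 5, so it cannot be 2-colored; at least 3 colors are needed.
3 colors suffice: color 1 → {A, F}; color 2 → {B, C, E}; color 3 → {D}. Every edge joins two different colors.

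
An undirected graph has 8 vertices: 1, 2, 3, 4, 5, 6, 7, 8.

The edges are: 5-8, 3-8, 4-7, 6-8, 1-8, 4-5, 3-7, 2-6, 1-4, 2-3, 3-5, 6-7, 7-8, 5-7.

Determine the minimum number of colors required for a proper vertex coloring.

4

3, 5, 7, 8 form a clique, so at least 4 colors are needed.
4 colors suffice: color red → {2, 4, 8}; color blue → {1, 7}; color green → {5, 6}; color yellow → {3}. Every edge joins two different colors.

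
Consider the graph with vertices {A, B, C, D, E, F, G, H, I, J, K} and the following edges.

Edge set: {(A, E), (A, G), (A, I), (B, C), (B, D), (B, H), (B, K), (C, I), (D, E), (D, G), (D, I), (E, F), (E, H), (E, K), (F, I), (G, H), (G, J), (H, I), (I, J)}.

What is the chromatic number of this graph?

D and G are adjacent, so at least 2 colors are needed.
2 colors suffice: A=2, B=1, C=2, D=2, E=1, F=2, G=1, H=2, I=1, J=2, K=2. Each edge has distinct colors on its endpoints.

2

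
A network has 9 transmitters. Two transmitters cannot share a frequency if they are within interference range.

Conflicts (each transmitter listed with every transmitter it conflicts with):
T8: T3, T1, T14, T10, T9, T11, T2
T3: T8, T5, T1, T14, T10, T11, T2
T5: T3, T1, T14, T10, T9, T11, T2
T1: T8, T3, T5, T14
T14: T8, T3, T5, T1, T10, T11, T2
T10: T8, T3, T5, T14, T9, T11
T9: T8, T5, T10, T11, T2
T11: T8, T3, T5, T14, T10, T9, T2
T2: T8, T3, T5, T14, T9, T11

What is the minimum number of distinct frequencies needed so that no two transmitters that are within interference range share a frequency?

T8, T3, T14, T11, T2 all conflict with each other, so at least 5 frequencies are needed.
5 frequencies suffice: T8=4, T3=3, T5=4, T1=2, T14=1, T10=5, T9=1, T11=2, T2=5. Each listed conflict is separated.

5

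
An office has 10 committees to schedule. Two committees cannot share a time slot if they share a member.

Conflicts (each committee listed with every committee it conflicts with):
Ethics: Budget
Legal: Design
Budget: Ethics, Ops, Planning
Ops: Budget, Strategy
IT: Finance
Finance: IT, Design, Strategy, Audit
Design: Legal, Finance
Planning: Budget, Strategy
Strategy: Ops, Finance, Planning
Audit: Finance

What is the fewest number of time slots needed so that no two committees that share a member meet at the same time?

Finance and Design conflict, so at least 2 time slots are needed.
2 time slots suffice: Ethics=1, Legal=1, Budget=2, Ops=1, IT=2, Finance=1, Design=2, Planning=1, Strategy=2, Audit=2. Every pair that conflicts lands in different time slots.

2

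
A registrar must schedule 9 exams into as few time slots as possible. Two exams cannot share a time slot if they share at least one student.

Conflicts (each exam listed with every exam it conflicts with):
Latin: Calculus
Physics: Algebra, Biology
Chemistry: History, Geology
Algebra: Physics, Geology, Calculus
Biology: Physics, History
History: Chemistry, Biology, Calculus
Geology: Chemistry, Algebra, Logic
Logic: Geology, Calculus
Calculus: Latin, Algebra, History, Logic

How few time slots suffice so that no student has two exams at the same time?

The cycle Geology-Algebra-Calculus-History-Chemistry-Geology has odd length 5, so it cannot be 2-colored; at least 3 time slots are needed.
3 time slots suffice: time slot 1 → {Biology, Geology, Calculus}; time slot 2 → {Latin, Algebra, History, Logic}; time slot 3 → {Physics, Chemistry}. Every pair that conflicts lands in different time slots.

3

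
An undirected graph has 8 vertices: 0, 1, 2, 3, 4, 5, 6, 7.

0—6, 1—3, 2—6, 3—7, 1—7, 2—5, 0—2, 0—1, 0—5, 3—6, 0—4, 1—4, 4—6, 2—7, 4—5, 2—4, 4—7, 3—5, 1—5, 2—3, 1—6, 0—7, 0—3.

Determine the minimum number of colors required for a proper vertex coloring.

0, 1, 3, 6 are pairwise adjacent (a clique of size 4), so at least 4 colors are needed.
A valid assignment using 4 colors: 0=a, 1=b, 2=b, 3=c, 4=c, 5=d, 6=d, 7=d. Each edge has distinct colors on its endpoints.

4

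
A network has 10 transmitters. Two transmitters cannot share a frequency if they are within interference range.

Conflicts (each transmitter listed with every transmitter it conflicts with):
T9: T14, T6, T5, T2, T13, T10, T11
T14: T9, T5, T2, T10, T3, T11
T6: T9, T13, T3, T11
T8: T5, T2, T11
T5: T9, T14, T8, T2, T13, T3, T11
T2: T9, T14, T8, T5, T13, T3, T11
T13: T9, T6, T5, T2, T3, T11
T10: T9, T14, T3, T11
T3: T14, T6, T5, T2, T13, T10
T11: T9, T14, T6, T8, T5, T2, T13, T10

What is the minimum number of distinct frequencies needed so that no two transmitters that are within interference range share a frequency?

5

T9, T14, T5, T2, T11 pairwise conflict, so at least 5 frequencies are needed.
Using 5 frequencies: T9=3, T14=5, T6=2, T8=3, T5=4, T2=2, T13=5, T10=2, T3=1, T11=1. No two conflicting transmitters share a frequency.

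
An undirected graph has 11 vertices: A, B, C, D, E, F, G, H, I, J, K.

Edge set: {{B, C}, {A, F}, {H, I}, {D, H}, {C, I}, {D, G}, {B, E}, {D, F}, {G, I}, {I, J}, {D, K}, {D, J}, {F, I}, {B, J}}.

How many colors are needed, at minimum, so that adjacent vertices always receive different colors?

2

C and I are adjacent, so at least 2 colors are needed.
2 colors suffice: color red → {A, B, D, I}; color blue → {C, E, F, G, H, J, K}. No two adjacent vertices share a color.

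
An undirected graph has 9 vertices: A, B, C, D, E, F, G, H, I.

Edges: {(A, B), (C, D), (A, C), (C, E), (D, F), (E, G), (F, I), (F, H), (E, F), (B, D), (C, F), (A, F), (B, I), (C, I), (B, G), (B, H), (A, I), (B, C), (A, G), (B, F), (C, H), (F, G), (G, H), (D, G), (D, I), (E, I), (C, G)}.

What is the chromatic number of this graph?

A, B, C, F, I are mutually adjacent (a clique of size 5), so at least 5 colors are needed.
A valid assignment using 5 colors: A=5, B=3, C=2, D=5, E=3, F=1, G=4, H=5, I=4. Each edge has distinct colors on its endpoints.

5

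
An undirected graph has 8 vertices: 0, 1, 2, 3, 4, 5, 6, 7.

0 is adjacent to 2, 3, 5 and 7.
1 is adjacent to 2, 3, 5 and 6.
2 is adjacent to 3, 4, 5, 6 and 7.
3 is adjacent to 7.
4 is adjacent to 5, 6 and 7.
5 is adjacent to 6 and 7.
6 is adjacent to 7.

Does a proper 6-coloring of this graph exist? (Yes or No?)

The chromatic number is 5. 2, 4, 5, 6, 7 are mutually adjacent (a clique of size 5), so at least 5 colors are needed.
5 colors suffice: color a → {2}; color b → {3, 5}; color c → {1, 7}; color d → {0, 6}; color e → {4}.
Since 6 ≥ 5, a proper 6-coloring certainly exists.

Yes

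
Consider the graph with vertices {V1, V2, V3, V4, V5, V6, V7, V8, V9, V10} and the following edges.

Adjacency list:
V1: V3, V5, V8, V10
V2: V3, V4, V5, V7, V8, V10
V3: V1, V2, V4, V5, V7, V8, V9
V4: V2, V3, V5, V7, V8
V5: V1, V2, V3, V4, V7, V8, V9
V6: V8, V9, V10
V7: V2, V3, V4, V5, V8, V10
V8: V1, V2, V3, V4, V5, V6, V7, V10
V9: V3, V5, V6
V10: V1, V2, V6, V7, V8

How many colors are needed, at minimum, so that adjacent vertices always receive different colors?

6

V2, V3, V4, V5, V7, V8 are mutually adjacent (a clique of size 6), so at least 6 colors are needed.
A valid assignment using 6 colors: V1=4, V2=5, V3=2, V4=6, V5=3, V6=3, V7=4, V8=1, V9=1, V10=2. No two adjacent vertices share a color.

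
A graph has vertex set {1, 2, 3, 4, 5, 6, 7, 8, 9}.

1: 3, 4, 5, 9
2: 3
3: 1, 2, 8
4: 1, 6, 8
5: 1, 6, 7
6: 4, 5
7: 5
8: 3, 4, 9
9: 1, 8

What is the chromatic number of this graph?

2

5 and 7 are adjacent, so at least 2 colors are needed.
2 colors suffice: 1=red, 2=red, 3=blue, 4=blue, 5=blue, 6=red, 7=red, 8=red, 9=blue. No two adjacent vertices share a color.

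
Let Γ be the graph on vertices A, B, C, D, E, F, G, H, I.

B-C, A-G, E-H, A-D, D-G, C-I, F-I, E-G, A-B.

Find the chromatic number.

A, D, G are pairwise adjacent, so at least 3 colors are needed.
3 colors suffice: color 1 → {A, C, E, F}; color 2 → {B, G, H, I}; color 3 → {D}. No two adjacent vertices share a color.

3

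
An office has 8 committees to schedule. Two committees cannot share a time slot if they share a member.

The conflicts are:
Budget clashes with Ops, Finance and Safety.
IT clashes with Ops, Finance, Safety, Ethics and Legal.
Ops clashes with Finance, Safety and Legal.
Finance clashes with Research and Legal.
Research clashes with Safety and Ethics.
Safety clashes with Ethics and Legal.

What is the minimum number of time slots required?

4

IT, Ops, Safety, Legal are mutually in conflict, so at least 4 time slots are needed.
4 time slots suffice: time slot 1 → {Finance, Safety}; time slot 2 → {Budget, IT, Research}; time slot 3 → {Ops, Ethics}; time slot 4 → {Legal}. No two conflicting committees share a time slot.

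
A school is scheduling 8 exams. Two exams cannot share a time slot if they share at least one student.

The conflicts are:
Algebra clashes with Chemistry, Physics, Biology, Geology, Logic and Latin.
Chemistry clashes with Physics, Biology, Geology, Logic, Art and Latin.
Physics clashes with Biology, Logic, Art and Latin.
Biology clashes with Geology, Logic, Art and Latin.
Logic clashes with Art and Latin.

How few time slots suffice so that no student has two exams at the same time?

6

Algebra, Chemistry, Physics, Biology, Logic, Latin pairwise conflict, so at least 6 time slots are needed.
6 time slots suffice: time slot 1 → {Chemistry}; time slot 2 → {Biology}; time slot 3 → {Algebra, Art}; time slot 4 → {Physics, Geology}; time slot 5 → {Logic}; time slot 6 → {Latin}. Each listed conflict is separated.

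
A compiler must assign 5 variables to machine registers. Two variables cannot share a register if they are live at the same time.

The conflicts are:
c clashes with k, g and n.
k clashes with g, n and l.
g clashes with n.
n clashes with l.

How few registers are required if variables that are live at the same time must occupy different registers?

c, k, g, n are mutually in conflict, so at least 4 registers are needed.
4 registers suffice: register 1 → {k}; register 2 → {n}; register 3 → {g, l}; register 4 → {c}. Every pair that conflicts lands in different registers.

4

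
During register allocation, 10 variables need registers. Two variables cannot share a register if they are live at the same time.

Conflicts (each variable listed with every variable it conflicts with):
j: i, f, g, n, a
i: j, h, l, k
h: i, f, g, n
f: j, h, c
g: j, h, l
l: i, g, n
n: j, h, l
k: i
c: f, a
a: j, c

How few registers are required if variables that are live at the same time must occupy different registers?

h and n conflict, so at least 2 registers are needed.
2 registers suffice: register 1 → {j, h, l, k, c}; register 2 → {i, f, g, n, a}. Each listed conflict is separated.

2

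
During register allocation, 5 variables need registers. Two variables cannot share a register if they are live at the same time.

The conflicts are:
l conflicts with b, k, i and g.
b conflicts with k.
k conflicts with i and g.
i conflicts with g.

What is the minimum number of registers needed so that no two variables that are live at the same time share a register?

4

l, k, i, g pairwise conflict, so at least 4 registers are needed.
4 registers suffice: register 1 → {k}; register 2 → {l}; register 3 → {b, i}; register 4 → {g}. No two conflicting variables share a register.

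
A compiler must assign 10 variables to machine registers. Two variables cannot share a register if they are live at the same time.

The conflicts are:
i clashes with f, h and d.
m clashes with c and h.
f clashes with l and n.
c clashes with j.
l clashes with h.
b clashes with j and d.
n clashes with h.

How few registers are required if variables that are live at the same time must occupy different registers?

The cycle d-i-h-m-c-j-b-d has odd length 7, so it cannot be 2-colored; at least 3 registers are needed.
Using 3 registers: i=2, m=2, f=1, c=3, l=2, b=2, n=2, j=1, h=1, d=1. Every pair that conflicts lands in different registers.

3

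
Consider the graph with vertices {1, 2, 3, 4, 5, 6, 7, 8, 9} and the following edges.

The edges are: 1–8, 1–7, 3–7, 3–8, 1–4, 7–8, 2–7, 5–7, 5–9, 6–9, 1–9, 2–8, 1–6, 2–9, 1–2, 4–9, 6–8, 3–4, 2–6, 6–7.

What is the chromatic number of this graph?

1, 2, 6, 7, 8 are mutually adjacent (a clique of size 5), so at least 5 colors are needed.
A valid assignment using 5 colors: 1=a, 2=d, 3=a, 4=c, 5=a, 6=c, 7=b, 8=e, 9=b. No two adjacent vertices share a color.

5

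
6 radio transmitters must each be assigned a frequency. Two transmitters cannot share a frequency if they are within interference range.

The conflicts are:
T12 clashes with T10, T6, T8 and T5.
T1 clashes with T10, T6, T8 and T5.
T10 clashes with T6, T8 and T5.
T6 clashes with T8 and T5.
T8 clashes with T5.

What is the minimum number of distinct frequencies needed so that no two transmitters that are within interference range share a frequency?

T1, T10, T6, T8, T5 all conflict with each other, so at least 5 frequencies are needed.
Using 5 frequencies: T12=5, T1=5, T10=4, T6=2, T8=1, T5=3. No two conflicting transmitters share a frequency.

5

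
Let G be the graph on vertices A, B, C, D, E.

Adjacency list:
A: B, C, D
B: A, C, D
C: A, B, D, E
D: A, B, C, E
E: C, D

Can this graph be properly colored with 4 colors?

The chromatic number is 4. A, B, C, D are mutually adjacent (a clique of size 4), so at least 4 colors are needed.
4 colors suffice: color 1 → {C}; color 2 → {D}; color 3 → {B, E}; color 4 → {A}.
That is already a proper 4-coloring.

Yes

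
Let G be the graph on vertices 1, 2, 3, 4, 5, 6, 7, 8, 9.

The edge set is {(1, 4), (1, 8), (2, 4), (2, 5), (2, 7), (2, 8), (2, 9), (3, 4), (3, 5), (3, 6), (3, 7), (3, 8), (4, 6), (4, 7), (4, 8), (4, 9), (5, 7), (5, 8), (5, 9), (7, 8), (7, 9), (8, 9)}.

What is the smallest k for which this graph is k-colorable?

2, 4, 7, 8, 9 are pairwise adjacent (a clique of size 5), so at least 5 colors are needed.
5 colors suffice: 1=c, 2=e, 3=d, 4=a, 5=a, 6=b, 7=c, 8=b, 9=d. Every edge joins two different colors.

5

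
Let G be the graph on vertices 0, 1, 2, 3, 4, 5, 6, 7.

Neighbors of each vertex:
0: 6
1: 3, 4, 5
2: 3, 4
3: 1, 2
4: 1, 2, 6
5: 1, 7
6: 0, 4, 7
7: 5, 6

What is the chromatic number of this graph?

3

The cycle 7-5-1-4-6-7 has odd length 5, so it cannot be 2-colored; at least 3 colors are needed.
3 colors suffice: color a → {1, 2, 6}; color b → {0, 3, 4, 5}; color c → {7}. No two adjacent vertices share a color.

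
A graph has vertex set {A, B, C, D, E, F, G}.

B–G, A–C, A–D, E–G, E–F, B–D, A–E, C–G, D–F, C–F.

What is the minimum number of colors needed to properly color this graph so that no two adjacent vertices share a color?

The cycle D-A-C-G-B-D has odd length 5, so it cannot be 2-colored; at least 3 colors are needed.
One proper 3-coloring: A=2, B=3, C=1, D=1, E=1, F=2, G=2. Each edge has distinct colors on its endpoints.

3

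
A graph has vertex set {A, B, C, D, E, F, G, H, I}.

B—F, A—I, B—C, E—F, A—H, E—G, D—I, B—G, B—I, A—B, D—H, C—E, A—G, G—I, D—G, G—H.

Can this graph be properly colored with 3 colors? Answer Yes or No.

A, B, G, I are mutually adjacent (a clique of size 4), so at least 4 colors are needed.
So 3 colors are not enough.

No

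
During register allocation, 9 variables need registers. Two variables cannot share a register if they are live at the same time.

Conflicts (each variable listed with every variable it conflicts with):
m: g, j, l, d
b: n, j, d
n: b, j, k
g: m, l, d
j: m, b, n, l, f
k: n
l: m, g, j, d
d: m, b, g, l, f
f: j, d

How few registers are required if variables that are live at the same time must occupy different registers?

4

m, g, l, d are mutually in conflict, so at least 4 registers are needed.
Using 4 registers: m=2, b=3, n=2, g=4, j=1, k=1, l=3, d=1, f=2. Each listed conflict is separated.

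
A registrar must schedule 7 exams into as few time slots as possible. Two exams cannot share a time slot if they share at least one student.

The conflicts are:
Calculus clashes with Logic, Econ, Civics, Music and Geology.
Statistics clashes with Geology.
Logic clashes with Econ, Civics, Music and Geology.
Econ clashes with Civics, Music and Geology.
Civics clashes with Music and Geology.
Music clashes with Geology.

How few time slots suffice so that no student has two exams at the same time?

Calculus, Logic, Econ, Civics, Music, Geology pairwise conflict, so at least 6 time slots are needed.
A valid assignment using 6 time slots: Calculus=5, Statistics=2, Logic=3, Econ=4, Civics=2, Music=6, Geology=1. Every pair that conflicts lands in different time slots.

6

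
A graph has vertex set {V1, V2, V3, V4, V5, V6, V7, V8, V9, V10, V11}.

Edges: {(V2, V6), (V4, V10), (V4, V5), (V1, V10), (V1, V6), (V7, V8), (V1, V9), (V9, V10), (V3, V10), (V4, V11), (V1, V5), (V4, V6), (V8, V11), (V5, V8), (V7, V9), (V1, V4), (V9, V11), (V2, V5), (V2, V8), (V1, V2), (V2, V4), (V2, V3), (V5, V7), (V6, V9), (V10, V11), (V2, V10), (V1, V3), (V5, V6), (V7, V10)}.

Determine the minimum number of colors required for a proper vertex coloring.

V1, V2, V4, V5, V6 are pairwise adjacent (a clique of size 5), so at least 5 colors are needed.
5 colors suffice: color 1 → {V5, V10}; color 2 → {V2, V9}; color 3 → {V1, V8}; color 4 → {V3, V4, V7}; color 5 → {V6, V11}. Every edge joins two different colors.

5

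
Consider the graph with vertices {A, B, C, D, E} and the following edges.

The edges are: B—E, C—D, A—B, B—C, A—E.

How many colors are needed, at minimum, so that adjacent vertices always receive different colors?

3

A, B, E form a triangle, so at least 3 colors are needed.
3 colors suffice: color red → {B, D}; color blue → {C, E}; color green → {A}. Every edge joins two different colors.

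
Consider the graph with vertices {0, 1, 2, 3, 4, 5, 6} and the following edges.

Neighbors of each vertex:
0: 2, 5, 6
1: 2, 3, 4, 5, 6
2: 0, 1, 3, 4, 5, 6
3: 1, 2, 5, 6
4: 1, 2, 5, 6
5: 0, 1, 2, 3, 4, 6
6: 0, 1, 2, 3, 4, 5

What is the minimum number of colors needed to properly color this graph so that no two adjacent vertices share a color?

5

1, 2, 3, 5, 6 form a clique, so at least 5 colors are needed.
One proper 5-coloring: 0=d, 1=d, 2=a, 3=e, 4=e, 5=c, 6=b. No two adjacent vertices share a color.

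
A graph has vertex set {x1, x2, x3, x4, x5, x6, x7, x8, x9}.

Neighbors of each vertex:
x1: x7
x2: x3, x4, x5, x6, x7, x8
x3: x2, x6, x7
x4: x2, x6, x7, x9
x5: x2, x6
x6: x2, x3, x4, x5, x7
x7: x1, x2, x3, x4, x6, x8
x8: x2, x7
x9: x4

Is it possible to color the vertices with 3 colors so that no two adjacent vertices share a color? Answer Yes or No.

x2, x4, x6, x7 form a clique, so at least 4 colors are needed.
So 3 colors are not enough.

No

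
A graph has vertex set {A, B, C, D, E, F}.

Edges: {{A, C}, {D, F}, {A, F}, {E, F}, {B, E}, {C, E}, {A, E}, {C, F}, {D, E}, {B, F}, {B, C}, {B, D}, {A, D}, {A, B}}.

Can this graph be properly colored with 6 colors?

The chromatic number is 5. A, B, C, E, F are pairwise adjacent (a clique of size 5), so at least 5 colors are needed.
5 colors suffice: color 1 → {F}; color 2 → {B}; color 3 → {A}; color 4 → {E}; color 5 → {C, D}.
Since 6 ≥ 5, a proper 6-coloring certainly exists.

Yes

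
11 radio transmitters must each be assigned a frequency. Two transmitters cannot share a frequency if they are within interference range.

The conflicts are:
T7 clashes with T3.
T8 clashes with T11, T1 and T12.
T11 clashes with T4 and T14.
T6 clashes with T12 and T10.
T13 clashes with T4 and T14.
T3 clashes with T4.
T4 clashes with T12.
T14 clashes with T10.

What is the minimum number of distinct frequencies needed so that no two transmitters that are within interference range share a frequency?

T8 and T1 conflict, so at least 2 frequencies are needed.
Using 2 frequencies: T7=1, T8=1, T11=2, T6=1, T13=2, T3=2, T1=2, T4=1, T14=1, T12=2, T10=2. Every pair that conflicts lands in different frequencies.

2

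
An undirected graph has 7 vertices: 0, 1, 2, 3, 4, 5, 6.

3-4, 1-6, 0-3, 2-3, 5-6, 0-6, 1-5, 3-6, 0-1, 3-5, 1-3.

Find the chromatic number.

0, 1, 3, 6 are mutually adjacent (a clique of size 4), so at least 4 colors are needed.
One proper 4-coloring: 0=d, 1=c, 2=b, 3=a, 4=b, 5=d, 6=b. Every edge joins two different colors.

4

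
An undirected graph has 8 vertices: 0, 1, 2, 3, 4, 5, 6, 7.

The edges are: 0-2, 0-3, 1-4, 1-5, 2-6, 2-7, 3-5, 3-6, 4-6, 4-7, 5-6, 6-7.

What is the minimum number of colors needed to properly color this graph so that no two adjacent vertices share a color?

3, 5, 6 are mutually adjacent, so at least 3 colors are needed.
3 colors suffice: color red → {0, 1, 6}; color blue → {2, 3, 4}; color green → {5, 7}. No two adjacent vertices share a color.

3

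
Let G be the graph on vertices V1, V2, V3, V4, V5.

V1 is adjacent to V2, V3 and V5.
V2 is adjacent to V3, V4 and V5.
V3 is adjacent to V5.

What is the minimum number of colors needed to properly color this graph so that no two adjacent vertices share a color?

4

V1, V2, V3, V5 are mutually adjacent (a clique of size 4), so at least 4 colors are needed.
4 colors suffice: V1=3, V2=1, V3=2, V4=2, V5=4. Every edge joins two different colors.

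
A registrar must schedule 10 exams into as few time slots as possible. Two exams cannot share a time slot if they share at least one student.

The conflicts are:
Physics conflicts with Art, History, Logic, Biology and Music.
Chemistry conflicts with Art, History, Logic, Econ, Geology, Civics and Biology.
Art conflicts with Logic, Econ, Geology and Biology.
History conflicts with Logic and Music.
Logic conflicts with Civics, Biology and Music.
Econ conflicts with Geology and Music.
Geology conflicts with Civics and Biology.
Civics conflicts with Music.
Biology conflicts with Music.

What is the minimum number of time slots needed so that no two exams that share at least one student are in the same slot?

4

Physics, Logic, Biology, Music are mutually in conflict, so at least 4 time slots are needed.
4 time slots suffice: Physics=2, Chemistry=2, Art=4, History=3, Logic=1, Econ=3, Geology=1, Civics=3, Biology=3, Music=4. No two conflicting exams share a time slot.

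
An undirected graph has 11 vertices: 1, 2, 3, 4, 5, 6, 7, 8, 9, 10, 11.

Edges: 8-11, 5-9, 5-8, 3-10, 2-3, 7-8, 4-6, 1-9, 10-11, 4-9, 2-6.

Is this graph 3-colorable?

Yes

The chromatic number is 3. The cycle 2-6-4-9-5-8-11-10-3-2 has odd length 9, so it cannot be 2-colored; at least 3 colors are needed.
One proper 3-coloring: 1=b, 2=b, 3=a, 4=b, 5=b, 6=a, 7=b, 8=a, 9=a, 10=b, 11=c.
That is already a proper 3-coloring.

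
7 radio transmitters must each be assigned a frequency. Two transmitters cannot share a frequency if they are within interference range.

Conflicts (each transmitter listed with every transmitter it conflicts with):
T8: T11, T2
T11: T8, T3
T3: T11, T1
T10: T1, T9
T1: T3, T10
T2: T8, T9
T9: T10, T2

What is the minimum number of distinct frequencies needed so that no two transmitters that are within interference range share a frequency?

3

The cycle T8-T11-T3-T1-T10-T9-T2-T8 has odd length 7, so it cannot be 2-colored; at least 3 frequencies are needed.
3 frequencies suffice: T8=2, T11=1, T3=2, T10=3, T1=1, T2=1, T9=2. Each listed conflict is separated.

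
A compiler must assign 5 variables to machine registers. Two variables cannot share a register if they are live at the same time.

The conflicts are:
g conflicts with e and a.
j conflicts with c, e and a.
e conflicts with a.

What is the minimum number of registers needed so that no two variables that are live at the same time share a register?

g, e, a pairwise conflict, so at least 3 registers are needed.
Using 3 registers: g=3, j=3, c=1, e=2, a=1. No two conflicting variables share a register.

3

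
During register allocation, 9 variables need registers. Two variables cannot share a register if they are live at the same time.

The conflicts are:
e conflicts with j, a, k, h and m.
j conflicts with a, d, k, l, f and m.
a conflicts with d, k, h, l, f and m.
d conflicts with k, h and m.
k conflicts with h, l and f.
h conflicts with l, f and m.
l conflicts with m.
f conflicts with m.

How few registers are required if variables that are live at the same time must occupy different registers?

j, a, f, m are mutually in conflict, so at least 4 registers are needed.
A valid assignment using 4 registers: e=4, j=2, a=1, d=4, k=3, h=2, l=4, f=4, m=3. Every pair that conflicts lands in different registers.

4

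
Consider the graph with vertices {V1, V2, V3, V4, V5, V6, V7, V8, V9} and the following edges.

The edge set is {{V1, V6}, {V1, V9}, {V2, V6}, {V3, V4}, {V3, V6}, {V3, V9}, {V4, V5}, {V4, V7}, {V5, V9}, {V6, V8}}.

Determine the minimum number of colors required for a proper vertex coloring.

V6 and V8 are adjacent, so at least 2 colors are needed.
2 colors suffice: color 1 → {V4, V6, V9}; color 2 → {V1, V2, V3, V5, V7, V8}. Every edge joins two different colors.

2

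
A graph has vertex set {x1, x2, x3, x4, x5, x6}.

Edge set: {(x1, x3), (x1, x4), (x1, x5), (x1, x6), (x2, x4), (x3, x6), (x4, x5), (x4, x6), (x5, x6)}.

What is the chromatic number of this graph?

4

x1, x4, x5, x6 form a clique, so at least 4 colors are needed.
4 colors suffice: color 1 → {x2, x6}; color 2 → {x1}; color 3 → {x3, x4}; color 4 → {x5}. Every edge joins two different colors.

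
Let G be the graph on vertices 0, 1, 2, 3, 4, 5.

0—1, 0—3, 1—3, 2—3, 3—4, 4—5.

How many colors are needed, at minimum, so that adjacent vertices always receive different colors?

3

0, 1, 3 are pairwise adjacent, so at least 3 colors are needed.
3 colors suffice: color red → {3, 5}; color blue → {0, 2, 4}; color green → {1}. Every edge joins two different colors.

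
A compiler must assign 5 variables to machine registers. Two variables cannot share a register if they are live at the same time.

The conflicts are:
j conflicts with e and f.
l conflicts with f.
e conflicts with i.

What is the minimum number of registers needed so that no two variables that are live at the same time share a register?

2

e and i conflict, so at least 2 registers are needed.
2 registers suffice: j=1, l=1, e=2, i=1, f=2. No two conflicting variables share a register.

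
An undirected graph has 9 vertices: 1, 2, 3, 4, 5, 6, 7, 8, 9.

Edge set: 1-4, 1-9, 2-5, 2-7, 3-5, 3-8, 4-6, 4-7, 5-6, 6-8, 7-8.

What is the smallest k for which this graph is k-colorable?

3

The cycle 2-7-4-6-5-2 has odd length 5, so it cannot be 2-colored; at least 3 colors are needed.
One proper 3-coloring: 1=blue, 2=green, 3=blue, 4=red, 5=red, 6=blue, 7=blue, 8=red, 9=red. Each edge has distinct colors on its endpoints.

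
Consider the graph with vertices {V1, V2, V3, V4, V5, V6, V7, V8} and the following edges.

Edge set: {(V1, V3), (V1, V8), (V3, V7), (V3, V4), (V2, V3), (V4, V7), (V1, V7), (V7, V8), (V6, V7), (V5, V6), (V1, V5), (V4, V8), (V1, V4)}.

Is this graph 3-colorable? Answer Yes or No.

No

V1, V4, V7, V8 are mutually adjacent (a clique of size 4), so at least 4 colors are needed.
So 3 colors are not enough.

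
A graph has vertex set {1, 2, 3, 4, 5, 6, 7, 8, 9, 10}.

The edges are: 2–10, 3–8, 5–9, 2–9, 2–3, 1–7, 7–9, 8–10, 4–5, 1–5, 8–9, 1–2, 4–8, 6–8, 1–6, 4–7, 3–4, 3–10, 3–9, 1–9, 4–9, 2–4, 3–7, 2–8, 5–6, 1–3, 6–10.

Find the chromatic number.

5

2, 3, 4, 8, 9 are pairwise adjacent (a clique of size 5), so at least 5 colors are needed.
5 colors suffice: color red → {3, 5}; color blue → {6, 9}; color green → {1, 8}; color yellow → {2, 7}; color purple → {4, 10}. Each edge has distinct colors on its endpoints.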